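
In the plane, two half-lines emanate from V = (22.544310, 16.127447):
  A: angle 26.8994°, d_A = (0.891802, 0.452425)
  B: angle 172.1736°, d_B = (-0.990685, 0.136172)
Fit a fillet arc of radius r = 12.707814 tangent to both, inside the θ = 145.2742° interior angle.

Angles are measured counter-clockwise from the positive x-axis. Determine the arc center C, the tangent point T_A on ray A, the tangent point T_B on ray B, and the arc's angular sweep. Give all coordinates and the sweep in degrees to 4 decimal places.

center=(20.3384,29.2579) T_A=(26.0878,17.9251) T_B=(18.6080,16.6685) sweep=34.7258

bisector direction at 99.5365° = (-0.165676,0.986180)
center distance |VC| = r/sin(θ/2) = 12.707814/sin(72.6371°) = 13.314506
C = V + |VC|·bis = (20.3384,29.2579)
T_A = V + ((C−V)·d_A)·d_A = V + 3.9734·d_A = (26.0878,17.9251)
T_B = V + ((C−V)·d_B)·d_B = V + 3.9734·d_B = (18.6080,16.6685)
sweep = 180° − θ = 34.7258°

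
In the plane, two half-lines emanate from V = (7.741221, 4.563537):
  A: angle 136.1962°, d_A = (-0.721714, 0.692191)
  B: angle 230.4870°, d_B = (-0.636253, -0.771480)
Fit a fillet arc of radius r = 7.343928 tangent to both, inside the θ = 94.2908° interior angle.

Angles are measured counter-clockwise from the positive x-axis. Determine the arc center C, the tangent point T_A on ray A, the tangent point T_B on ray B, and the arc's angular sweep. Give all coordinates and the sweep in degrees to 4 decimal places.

bisector direction at 183.3416° = (-0.998300,-0.058289)
center distance |VC| = r/sin(θ/2) = 7.343928/sin(47.1454°) = 10.017880
C = V + |VC|·bis = (-2.2596,3.9796)
T_A = V + ((C−V)·d_A)·d_A = V + 6.8136·d_A = (2.8238,9.2798)
T_B = V + ((C−V)·d_B)·d_B = V + 6.8136·d_B = (3.4061,-0.6930)
sweep = 180° − θ = 85.7092°

center=(-2.2596,3.9796) T_A=(2.8238,9.2798) T_B=(3.4061,-0.6930) sweep=85.7092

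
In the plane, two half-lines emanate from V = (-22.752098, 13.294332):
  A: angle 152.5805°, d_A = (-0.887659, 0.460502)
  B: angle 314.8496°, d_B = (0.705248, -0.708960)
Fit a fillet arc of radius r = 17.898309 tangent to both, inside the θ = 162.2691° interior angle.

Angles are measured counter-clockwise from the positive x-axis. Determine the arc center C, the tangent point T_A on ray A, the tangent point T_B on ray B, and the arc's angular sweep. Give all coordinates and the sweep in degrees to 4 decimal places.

center=(-33.4724,-1.3077) T_A=(-25.2302,14.5799) T_B=(-20.7832,11.3151) sweep=17.7309

bisector direction at 233.7150° = (-0.591801,-0.806084)
center distance |VC| = r/sin(θ/2) = 17.898309/sin(81.1346°) = 18.114726
C = V + |VC|·bis = (-33.4724,-1.3077)
T_A = V + ((C−V)·d_A)·d_A = V + 2.7917·d_A = (-25.2302,14.5799)
T_B = V + ((C−V)·d_B)·d_B = V + 2.7917·d_B = (-20.7832,11.3151)
sweep = 180° − θ = 17.7309°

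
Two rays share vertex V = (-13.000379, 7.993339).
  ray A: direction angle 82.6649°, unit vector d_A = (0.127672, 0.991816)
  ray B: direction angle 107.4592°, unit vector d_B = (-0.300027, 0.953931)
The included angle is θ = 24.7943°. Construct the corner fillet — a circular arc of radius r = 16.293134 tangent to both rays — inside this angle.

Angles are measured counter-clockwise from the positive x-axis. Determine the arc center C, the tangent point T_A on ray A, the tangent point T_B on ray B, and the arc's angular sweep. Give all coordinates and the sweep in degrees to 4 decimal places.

bisector direction at 95.0620° = (-0.088235,0.996100)
center distance |VC| = r/sin(θ/2) = 16.293134/sin(12.3971°) = 75.892594
C = V + |VC|·bis = (-19.6967,83.5899)
T_A = V + ((C−V)·d_A)·d_A = V + 74.1230·d_A = (-3.5369,81.5098)
T_B = V + ((C−V)·d_B)·d_B = V + 74.1230·d_B = (-35.2393,78.7016)
sweep = 180° − θ = 155.2057°

center=(-19.6967,83.5899) T_A=(-3.5369,81.5098) T_B=(-35.2393,78.7016) sweep=155.2057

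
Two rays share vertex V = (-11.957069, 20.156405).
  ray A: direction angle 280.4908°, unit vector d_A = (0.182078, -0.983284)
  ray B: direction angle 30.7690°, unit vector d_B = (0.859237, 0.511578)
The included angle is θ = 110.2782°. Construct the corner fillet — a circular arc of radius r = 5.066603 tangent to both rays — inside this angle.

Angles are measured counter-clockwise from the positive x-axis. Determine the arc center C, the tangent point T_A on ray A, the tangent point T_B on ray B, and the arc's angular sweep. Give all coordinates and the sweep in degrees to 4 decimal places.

center=(-6.3325,17.6085) T_A=(-11.3144,16.6860) T_B=(-8.9245,21.9620) sweep=69.7218

bisector direction at 335.6299° = (0.910899,-0.412629)
center distance |VC| = r/sin(θ/2) = 5.066603/sin(55.1391°) = 6.174702
C = V + |VC|·bis = (-6.3325,17.6085)
T_A = V + ((C−V)·d_A)·d_A = V + 3.5294·d_A = (-11.3144,16.6860)
T_B = V + ((C−V)·d_B)·d_B = V + 3.5294·d_B = (-8.9245,21.9620)
sweep = 180° − θ = 69.7218°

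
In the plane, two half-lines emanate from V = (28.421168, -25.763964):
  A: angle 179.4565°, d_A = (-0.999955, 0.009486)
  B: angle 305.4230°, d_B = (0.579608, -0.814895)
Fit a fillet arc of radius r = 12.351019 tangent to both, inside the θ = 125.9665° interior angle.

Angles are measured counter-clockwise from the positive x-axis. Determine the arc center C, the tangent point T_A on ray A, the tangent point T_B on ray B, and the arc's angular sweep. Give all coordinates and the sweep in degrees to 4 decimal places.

center=(22.0066,-38.0547) T_A=(22.1237,-25.7042) T_B=(32.0714,-30.8959) sweep=54.0335

bisector direction at 242.4398° = (-0.462681,-0.886525)
center distance |VC| = r/sin(θ/2) = 12.351019/sin(62.9832°) = 13.863938
C = V + |VC|·bis = (22.0066,-38.0547)
T_A = V + ((C−V)·d_A)·d_A = V + 6.2977·d_A = (22.1237,-25.7042)
T_B = V + ((C−V)·d_B)·d_B = V + 6.2977·d_B = (32.0714,-30.8959)
sweep = 180° − θ = 54.0335°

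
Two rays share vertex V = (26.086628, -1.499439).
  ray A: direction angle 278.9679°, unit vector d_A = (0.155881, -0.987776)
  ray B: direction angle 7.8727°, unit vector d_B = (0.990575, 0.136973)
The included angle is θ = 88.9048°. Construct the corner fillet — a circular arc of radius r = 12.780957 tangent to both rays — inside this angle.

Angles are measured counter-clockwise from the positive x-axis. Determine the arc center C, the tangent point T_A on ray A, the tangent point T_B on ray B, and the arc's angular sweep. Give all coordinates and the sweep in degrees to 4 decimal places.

center=(40.7421,-12.3755) T_A=(28.1174,-14.3678) T_B=(38.9915,0.2850) sweep=91.0952

bisector direction at 323.4203° = (0.803029,-0.595940)
center distance |VC| = r/sin(θ/2) = 12.780957/sin(44.4524°) = 18.250259
C = V + |VC|·bis = (40.7421,-12.3755)
T_A = V + ((C−V)·d_A)·d_A = V + 13.0276·d_A = (28.1174,-14.3678)
T_B = V + ((C−V)·d_B)·d_B = V + 13.0276·d_B = (38.9915,0.2850)
sweep = 180° − θ = 91.0952°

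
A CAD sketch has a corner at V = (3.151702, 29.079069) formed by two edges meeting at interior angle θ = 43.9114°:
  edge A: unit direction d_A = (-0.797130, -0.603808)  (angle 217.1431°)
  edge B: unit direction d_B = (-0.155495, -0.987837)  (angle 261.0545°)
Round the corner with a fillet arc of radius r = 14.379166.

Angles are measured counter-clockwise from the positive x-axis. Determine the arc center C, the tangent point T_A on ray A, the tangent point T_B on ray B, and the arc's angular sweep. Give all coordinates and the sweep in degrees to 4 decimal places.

bisector direction at 239.0988° = (-0.513559,-0.858054)
center distance |VC| = r/sin(θ/2) = 14.379166/sin(21.9557°) = 38.458320
C = V + |VC|·bis = (-16.5989,-3.9203)
T_A = V + ((C−V)·d_A)·d_A = V + 35.6691·d_A = (-25.2812,7.5418)
T_B = V + ((C−V)·d_B)·d_B = V + 35.6691·d_B = (-2.3947,-6.1561)
sweep = 180° − θ = 136.0886°

center=(-16.5989,-3.9203) T_A=(-25.2812,7.5418) T_B=(-2.3947,-6.1561) sweep=136.0886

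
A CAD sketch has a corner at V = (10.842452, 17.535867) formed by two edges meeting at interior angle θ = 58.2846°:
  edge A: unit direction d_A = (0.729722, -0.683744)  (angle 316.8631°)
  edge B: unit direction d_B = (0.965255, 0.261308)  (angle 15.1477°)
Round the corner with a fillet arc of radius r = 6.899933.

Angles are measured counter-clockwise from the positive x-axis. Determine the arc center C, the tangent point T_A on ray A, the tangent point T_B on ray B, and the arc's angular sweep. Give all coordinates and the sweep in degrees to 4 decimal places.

bisector direction at 346.0054° = (0.970319,-0.241830)
center distance |VC| = r/sin(θ/2) = 6.899933/sin(29.1423°) = 14.168812
C = V + |VC|·bis = (24.5907,14.1094)
T_A = V + ((C−V)·d_A)·d_A = V + 12.3752·d_A = (19.8729,9.0744)
T_B = V + ((C−V)·d_B)·d_B = V + 12.3752·d_B = (22.7877,20.7696)
sweep = 180° − θ = 121.7154°

center=(24.5907,14.1094) T_A=(19.8729,9.0744) T_B=(22.7877,20.7696) sweep=121.7154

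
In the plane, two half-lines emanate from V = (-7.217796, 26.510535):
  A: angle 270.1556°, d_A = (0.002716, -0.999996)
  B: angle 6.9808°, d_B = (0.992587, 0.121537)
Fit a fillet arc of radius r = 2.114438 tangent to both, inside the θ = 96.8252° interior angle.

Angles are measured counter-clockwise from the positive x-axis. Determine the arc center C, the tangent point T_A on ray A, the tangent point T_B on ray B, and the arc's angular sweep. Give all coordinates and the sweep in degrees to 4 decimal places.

bisector direction at 318.5682° = (0.749744,-0.661728)
center distance |VC| = r/sin(θ/2) = 2.114438/sin(48.4126°) = 2.827000
C = V + |VC|·bis = (-5.0983,24.6398)
T_A = V + ((C−V)·d_A)·d_A = V + 1.8765·d_A = (-7.2127,24.6341)
T_B = V + ((C−V)·d_B)·d_B = V + 1.8765·d_B = (-5.3553,26.7386)
sweep = 180° − θ = 83.1748°

center=(-5.0983,24.6398) T_A=(-7.2127,24.6341) T_B=(-5.3553,26.7386) sweep=83.1748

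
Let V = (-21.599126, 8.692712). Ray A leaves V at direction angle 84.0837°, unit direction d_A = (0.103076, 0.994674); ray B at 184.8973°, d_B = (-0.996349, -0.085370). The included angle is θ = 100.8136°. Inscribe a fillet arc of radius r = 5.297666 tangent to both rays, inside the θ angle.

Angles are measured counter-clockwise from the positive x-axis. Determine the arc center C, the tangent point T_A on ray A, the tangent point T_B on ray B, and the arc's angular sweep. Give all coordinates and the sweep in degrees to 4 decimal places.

center=(-26.4169,13.5970) T_A=(-21.1475,13.0509) T_B=(-25.9647,8.3187) sweep=79.1864

bisector direction at 134.4905° = (-0.700791,0.713367)
center distance |VC| = r/sin(θ/2) = 5.297666/sin(50.4068°) = 6.874828
C = V + |VC|·bis = (-26.4169,13.5970)
T_A = V + ((C−V)·d_A)·d_A = V + 4.3816·d_A = (-21.1475,13.0509)
T_B = V + ((C−V)·d_B)·d_B = V + 4.3816·d_B = (-25.9647,8.3187)
sweep = 180° − θ = 79.1864°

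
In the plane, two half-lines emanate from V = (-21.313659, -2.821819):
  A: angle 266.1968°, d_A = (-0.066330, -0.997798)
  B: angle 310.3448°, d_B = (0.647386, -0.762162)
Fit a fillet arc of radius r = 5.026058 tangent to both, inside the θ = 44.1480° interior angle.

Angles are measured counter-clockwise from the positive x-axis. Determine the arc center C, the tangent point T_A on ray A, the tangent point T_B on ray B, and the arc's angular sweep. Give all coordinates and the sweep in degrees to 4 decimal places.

bisector direction at 288.2708° = (0.313509,-0.949585)
center distance |VC| = r/sin(θ/2) = 5.026058/sin(22.0740°) = 13.374155
C = V + |VC|·bis = (-17.1207,-15.5217)
T_A = V + ((C−V)·d_A)·d_A = V + 12.3938·d_A = (-22.1357,-15.1883)
T_B = V + ((C−V)·d_B)·d_B = V + 12.3938·d_B = (-13.2901,-12.2679)
sweep = 180° − θ = 135.8520°

center=(-17.1207,-15.5217) T_A=(-22.1357,-15.1883) T_B=(-13.2901,-12.2679) sweep=135.8520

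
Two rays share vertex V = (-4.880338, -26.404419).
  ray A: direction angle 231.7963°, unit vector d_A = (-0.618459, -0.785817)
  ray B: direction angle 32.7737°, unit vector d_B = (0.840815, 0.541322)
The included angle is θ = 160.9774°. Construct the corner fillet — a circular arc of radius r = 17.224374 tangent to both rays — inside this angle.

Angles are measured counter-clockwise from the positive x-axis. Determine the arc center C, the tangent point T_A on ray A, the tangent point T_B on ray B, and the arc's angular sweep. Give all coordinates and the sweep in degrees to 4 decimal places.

center=(6.8701,-39.3248) T_A=(-6.6651,-28.6722) T_B=(-2.4539,-24.8422) sweep=19.0226

bisector direction at 312.2850° = (0.672819,-0.739807)
center distance |VC| = r/sin(θ/2) = 17.224374/sin(80.4887°) = 17.464457
C = V + |VC|·bis = (6.8701,-39.3248)
T_A = V + ((C−V)·d_A)·d_A = V + 2.8859·d_A = (-6.6651,-28.6722)
T_B = V + ((C−V)·d_B)·d_B = V + 2.8859·d_B = (-2.4539,-24.8422)
sweep = 180° − θ = 19.0226°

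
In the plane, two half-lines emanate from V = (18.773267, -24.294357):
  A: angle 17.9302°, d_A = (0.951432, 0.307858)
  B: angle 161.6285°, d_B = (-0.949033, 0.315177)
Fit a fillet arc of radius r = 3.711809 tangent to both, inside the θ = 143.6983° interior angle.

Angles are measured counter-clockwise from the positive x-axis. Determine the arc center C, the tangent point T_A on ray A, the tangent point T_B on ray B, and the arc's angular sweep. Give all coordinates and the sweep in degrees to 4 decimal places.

center=(18.7883,-20.3882) T_A=(19.9310,-23.9197) T_B=(17.6184,-23.9108) sweep=36.3017

bisector direction at 89.7793° = (0.003851,0.999993)
center distance |VC| = r/sin(θ/2) = 3.711809/sin(71.8491°) = 3.906182
C = V + |VC|·bis = (18.7883,-20.3882)
T_A = V + ((C−V)·d_A)·d_A = V + 1.2169·d_A = (19.9310,-23.9197)
T_B = V + ((C−V)·d_B)·d_B = V + 1.2169·d_B = (17.6184,-23.9108)
sweep = 180° − θ = 36.3017°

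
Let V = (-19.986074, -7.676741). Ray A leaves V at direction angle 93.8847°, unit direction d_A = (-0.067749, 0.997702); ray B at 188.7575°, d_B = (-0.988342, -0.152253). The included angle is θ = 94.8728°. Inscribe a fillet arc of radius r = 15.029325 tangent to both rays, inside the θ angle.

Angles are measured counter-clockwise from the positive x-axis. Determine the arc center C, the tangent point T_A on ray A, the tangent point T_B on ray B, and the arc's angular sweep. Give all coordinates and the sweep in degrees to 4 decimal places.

bisector direction at 141.3211° = (-0.780661,0.624955)
center distance |VC| = r/sin(θ/2) = 15.029325/sin(47.4364°) = 20.405669
C = V + |VC|·bis = (-35.9160,5.0759)
T_A = V + ((C−V)·d_A)·d_A = V + 13.8026·d_A = (-20.9212,6.0941)
T_B = V + ((C−V)·d_B)·d_B = V + 13.8026·d_B = (-33.6277,-9.7782)
sweep = 180° − θ = 85.1272°

center=(-35.9160,5.0759) T_A=(-20.9212,6.0941) T_B=(-33.6277,-9.7782) sweep=85.1272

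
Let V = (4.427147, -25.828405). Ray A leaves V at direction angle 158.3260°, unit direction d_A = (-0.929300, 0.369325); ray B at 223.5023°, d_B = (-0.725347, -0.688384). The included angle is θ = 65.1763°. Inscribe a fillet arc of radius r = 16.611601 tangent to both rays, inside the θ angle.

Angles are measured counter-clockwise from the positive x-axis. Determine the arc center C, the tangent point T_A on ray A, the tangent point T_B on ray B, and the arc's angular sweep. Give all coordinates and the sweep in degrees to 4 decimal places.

center=(-25.8574,-31.6680) T_A=(-19.7223,-16.2309) T_B=(-14.4222,-43.7172) sweep=114.8237

bisector direction at 190.9141° = (-0.981912,-0.189338)
center distance |VC| = r/sin(θ/2) = 16.611601/sin(32.5881°) = 30.842384
C = V + |VC|·bis = (-25.8574,-31.6680)
T_A = V + ((C−V)·d_A)·d_A = V + 25.9867·d_A = (-19.7223,-16.2309)
T_B = V + ((C−V)·d_B)·d_B = V + 25.9867·d_B = (-14.4222,-43.7172)
sweep = 180° − θ = 114.8237°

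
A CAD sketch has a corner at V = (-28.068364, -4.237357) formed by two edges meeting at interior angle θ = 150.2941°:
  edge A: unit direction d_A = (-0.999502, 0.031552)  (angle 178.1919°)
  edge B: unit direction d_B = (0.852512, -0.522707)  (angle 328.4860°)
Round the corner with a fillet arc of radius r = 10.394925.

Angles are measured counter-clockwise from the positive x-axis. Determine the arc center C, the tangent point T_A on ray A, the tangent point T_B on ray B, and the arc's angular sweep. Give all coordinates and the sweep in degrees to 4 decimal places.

center=(-31.1517,-14.5401) T_A=(-30.8237,-4.1504) T_B=(-25.7182,-5.6783) sweep=29.7059

bisector direction at 253.3389° = (-0.286709,-0.958018)
center distance |VC| = r/sin(θ/2) = 10.394925/sin(75.1470°) = 10.754258
C = V + |VC|·bis = (-31.1517,-14.5401)
T_A = V + ((C−V)·d_A)·d_A = V + 2.7567·d_A = (-30.8237,-4.1504)
T_B = V + ((C−V)·d_B)·d_B = V + 2.7567·d_B = (-25.7182,-5.6783)
sweep = 180° − θ = 29.7059°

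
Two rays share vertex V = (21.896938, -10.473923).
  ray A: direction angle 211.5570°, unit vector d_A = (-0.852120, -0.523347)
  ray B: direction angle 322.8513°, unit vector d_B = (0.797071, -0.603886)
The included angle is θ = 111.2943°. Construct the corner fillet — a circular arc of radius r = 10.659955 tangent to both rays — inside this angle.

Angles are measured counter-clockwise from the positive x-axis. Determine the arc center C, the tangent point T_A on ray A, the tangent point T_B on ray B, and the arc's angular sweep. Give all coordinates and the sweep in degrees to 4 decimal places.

bisector direction at 267.2041° = (-0.048777,-0.998810)
center distance |VC| = r/sin(θ/2) = 10.659955/sin(55.6472°) = 12.912109
C = V + |VC|·bis = (21.2671,-23.3707)
T_A = V + ((C−V)·d_A)·d_A = V + 7.2861·d_A = (15.6883,-14.2871)
T_B = V + ((C−V)·d_B)·d_B = V + 7.2861·d_B = (27.7045,-14.8739)
sweep = 180° − θ = 68.7057°

center=(21.2671,-23.3707) T_A=(15.6883,-14.2871) T_B=(27.7045,-14.8739) sweep=68.7057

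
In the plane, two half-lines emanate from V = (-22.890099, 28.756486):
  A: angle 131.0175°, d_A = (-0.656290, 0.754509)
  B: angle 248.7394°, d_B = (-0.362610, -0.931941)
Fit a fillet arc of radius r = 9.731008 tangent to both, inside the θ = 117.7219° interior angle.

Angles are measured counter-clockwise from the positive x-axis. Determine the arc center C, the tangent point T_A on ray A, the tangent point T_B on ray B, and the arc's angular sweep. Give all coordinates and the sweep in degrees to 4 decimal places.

bisector direction at 189.8785° = (-0.985174,-0.171559)
center distance |VC| = r/sin(θ/2) = 9.731008/sin(58.8610°) = 11.369131
C = V + |VC|·bis = (-34.0907,26.8060)
T_A = V + ((C−V)·d_A)·d_A = V + 5.8792·d_A = (-26.7485,33.1924)
T_B = V + ((C−V)·d_B)·d_B = V + 5.8792·d_B = (-25.0219,23.2774)
sweep = 180° − θ = 62.2781°

center=(-34.0907,26.8060) T_A=(-26.7485,33.1924) T_B=(-25.0219,23.2774) sweep=62.2781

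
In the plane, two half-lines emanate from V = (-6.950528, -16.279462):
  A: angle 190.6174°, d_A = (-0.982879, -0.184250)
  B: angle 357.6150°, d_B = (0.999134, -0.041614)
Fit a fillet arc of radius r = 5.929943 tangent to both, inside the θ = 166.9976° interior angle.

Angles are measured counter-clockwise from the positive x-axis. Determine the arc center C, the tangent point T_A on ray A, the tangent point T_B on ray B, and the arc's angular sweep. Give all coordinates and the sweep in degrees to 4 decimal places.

bisector direction at 274.1162° = (0.071779,-0.997421)
center distance |VC| = r/sin(θ/2) = 5.929943/sin(83.4988°) = 5.968322
C = V + |VC|·bis = (-6.5221,-22.2324)
T_A = V + ((C−V)·d_A)·d_A = V + 0.6758·d_A = (-7.6147,-16.4040)
T_B = V + ((C−V)·d_B)·d_B = V + 0.6758·d_B = (-6.2754,-16.3076)
sweep = 180° − θ = 13.0024°

center=(-6.5221,-22.2324) T_A=(-7.6147,-16.4040) T_B=(-6.2754,-16.3076) sweep=13.0024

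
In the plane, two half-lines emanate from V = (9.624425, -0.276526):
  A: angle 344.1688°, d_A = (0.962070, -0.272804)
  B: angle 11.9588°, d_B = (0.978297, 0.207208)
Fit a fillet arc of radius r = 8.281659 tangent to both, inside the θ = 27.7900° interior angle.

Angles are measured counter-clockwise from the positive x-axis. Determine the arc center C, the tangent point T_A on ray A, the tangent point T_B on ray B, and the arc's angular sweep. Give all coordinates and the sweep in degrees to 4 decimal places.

bisector direction at 358.0638° = (0.999429,-0.033787)
center distance |VC| = r/sin(θ/2) = 8.281659/sin(13.8950°) = 34.486317
C = V + |VC|·bis = (44.0911,-1.4417)
T_A = V + ((C−V)·d_A)·d_A = V + 33.4772·d_A = (41.8318,-9.4092)
T_B = V + ((C−V)·d_B)·d_B = V + 33.4772·d_B = (42.3750,6.6602)
sweep = 180° − θ = 152.2100°

center=(44.0911,-1.4417) T_A=(41.8318,-9.4092) T_B=(42.3750,6.6602) sweep=152.2100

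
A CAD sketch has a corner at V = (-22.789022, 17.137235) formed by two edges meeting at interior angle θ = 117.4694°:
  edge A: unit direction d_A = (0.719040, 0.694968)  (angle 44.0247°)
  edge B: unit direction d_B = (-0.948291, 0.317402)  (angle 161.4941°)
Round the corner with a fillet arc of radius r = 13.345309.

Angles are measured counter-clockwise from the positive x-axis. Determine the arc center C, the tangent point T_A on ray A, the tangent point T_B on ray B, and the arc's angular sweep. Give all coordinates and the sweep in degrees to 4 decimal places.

bisector direction at 102.7594° = (-0.220857,0.975306)
center distance |VC| = r/sin(θ/2) = 13.345309/sin(58.7347°) = 15.612688
C = V + |VC|·bis = (-26.2372,32.3644)
T_A = V + ((C−V)·d_A)·d_A = V + 8.1030·d_A = (-16.9626,22.7686)
T_B = V + ((C−V)·d_B)·d_B = V + 8.1030·d_B = (-30.4730,19.7091)
sweep = 180° − θ = 62.5306°

center=(-26.2372,32.3644) T_A=(-16.9626,22.7686) T_B=(-30.4730,19.7091) sweep=62.5306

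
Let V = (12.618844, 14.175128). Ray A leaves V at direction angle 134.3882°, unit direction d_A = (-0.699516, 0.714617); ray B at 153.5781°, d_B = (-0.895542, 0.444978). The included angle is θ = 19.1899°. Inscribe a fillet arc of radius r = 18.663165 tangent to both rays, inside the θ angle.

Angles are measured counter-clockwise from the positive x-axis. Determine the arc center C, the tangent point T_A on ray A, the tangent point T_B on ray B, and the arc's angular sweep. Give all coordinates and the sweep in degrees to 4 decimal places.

bisector direction at 143.9832° = (-0.808844,0.588023)
center distance |VC| = r/sin(θ/2) = 18.663165/sin(9.5950°) = 111.968796
C = V + |VC|·bis = (-77.9465,80.0154)
T_A = V + ((C−V)·d_A)·d_A = V + 110.4024·d_A = (-64.6094,93.0706)
T_B = V + ((C−V)·d_B)·d_B = V + 110.4024·d_B = (-86.2511,63.3017)
sweep = 180° − θ = 160.8101°

center=(-77.9465,80.0154) T_A=(-64.6094,93.0706) T_B=(-86.2511,63.3017) sweep=160.8101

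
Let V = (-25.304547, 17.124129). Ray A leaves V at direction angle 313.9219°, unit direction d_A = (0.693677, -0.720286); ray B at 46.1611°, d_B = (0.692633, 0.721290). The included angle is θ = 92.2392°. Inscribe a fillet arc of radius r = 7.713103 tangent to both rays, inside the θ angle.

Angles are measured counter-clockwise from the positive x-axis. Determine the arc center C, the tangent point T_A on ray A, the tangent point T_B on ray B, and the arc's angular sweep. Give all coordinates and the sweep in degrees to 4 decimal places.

bisector direction at 0.0415° = (1.000000,0.000724)
center distance |VC| = r/sin(θ/2) = 7.713103/sin(46.1196°) = 10.700927
C = V + |VC|·bis = (-14.6036,17.1319)
T_A = V + ((C−V)·d_A)·d_A = V + 7.4174·d_A = (-20.1593,11.7815)
T_B = V + ((C−V)·d_B)·d_B = V + 7.4174·d_B = (-20.1670,22.4742)
sweep = 180° − θ = 87.7608°

center=(-14.6036,17.1319) T_A=(-20.1593,11.7815) T_B=(-20.1670,22.4742) sweep=87.7608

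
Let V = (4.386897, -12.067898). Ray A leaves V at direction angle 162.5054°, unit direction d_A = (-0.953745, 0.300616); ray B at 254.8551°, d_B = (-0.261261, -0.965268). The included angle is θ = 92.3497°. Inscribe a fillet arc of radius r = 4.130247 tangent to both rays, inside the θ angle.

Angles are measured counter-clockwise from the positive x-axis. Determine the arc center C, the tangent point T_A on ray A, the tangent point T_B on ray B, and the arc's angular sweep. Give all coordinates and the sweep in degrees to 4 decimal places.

bisector direction at 208.6803° = (-0.877312,-0.479921)
center distance |VC| = r/sin(θ/2) = 4.130247/sin(46.1748°) = 5.724874
C = V + |VC|·bis = (-0.6356,-14.8154)
T_A = V + ((C−V)·d_A)·d_A = V + 3.9642·d_A = (0.6060,-10.8762)
T_B = V + ((C−V)·d_B)·d_B = V + 3.9642·d_B = (3.3512,-15.8945)
sweep = 180° − θ = 87.6503°

center=(-0.6356,-14.8154) T_A=(0.6060,-10.8762) T_B=(3.3512,-15.8945) sweep=87.6503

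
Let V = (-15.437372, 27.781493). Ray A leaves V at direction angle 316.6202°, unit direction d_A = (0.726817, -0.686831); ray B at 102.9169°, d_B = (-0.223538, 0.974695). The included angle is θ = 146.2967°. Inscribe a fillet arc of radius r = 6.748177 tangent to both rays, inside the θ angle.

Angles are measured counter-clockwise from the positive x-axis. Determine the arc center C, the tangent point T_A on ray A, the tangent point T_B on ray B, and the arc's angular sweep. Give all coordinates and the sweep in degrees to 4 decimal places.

center=(-9.3169,31.2823) T_A=(-13.9517,26.3776) T_B=(-15.8943,29.7738) sweep=33.7033

bisector direction at 29.7686° = (0.868038,0.496498)
center distance |VC| = r/sin(θ/2) = 6.748177/sin(73.1483°) = 7.050955
C = V + |VC|·bis = (-9.3169,31.2823)
T_A = V + ((C−V)·d_A)·d_A = V + 2.0440·d_A = (-13.9517,26.3776)
T_B = V + ((C−V)·d_B)·d_B = V + 2.0440·d_B = (-15.8943,29.7738)
sweep = 180° − θ = 33.7033°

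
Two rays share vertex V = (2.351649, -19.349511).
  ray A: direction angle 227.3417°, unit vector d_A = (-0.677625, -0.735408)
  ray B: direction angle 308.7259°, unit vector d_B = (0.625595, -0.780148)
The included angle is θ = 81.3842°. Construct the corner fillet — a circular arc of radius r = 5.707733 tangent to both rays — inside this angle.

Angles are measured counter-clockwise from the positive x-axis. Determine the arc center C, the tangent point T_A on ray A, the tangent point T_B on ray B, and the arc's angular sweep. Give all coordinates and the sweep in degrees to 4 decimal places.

bisector direction at 268.0338° = (-0.034310,-0.999411)
center distance |VC| = r/sin(θ/2) = 5.707733/sin(40.6921°) = 8.754274
C = V + |VC|·bis = (2.0513,-28.0986)
T_A = V + ((C−V)·d_A)·d_A = V + 6.6377·d_A = (-2.1462,-24.2309)
T_B = V + ((C−V)·d_B)·d_B = V + 6.6377·d_B = (6.5042,-24.5279)
sweep = 180° − θ = 98.6158°

center=(2.0513,-28.0986) T_A=(-2.1462,-24.2309) T_B=(6.5042,-24.5279) sweep=98.6158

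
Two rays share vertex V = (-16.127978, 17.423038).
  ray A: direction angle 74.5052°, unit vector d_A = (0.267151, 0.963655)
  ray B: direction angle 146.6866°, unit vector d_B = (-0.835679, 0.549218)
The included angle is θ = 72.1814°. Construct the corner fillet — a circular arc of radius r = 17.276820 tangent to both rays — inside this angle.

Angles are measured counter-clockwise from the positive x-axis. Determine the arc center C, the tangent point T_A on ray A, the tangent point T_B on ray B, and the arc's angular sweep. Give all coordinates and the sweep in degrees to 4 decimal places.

bisector direction at 110.5959° = (-0.351775,0.936085)
center distance |VC| = r/sin(θ/2) = 17.276820/sin(36.0907°) = 29.329215
C = V + |VC|·bis = (-26.4453,44.8777)
T_A = V + ((C−V)·d_A)·d_A = V + 23.7005·d_A = (-9.7964,40.2621)
T_B = V + ((C−V)·d_B)·d_B = V + 23.7005·d_B = (-35.9340,30.4398)
sweep = 180° − θ = 107.8186°

center=(-26.4453,44.8777) T_A=(-9.7964,40.2621) T_B=(-35.9340,30.4398) sweep=107.8186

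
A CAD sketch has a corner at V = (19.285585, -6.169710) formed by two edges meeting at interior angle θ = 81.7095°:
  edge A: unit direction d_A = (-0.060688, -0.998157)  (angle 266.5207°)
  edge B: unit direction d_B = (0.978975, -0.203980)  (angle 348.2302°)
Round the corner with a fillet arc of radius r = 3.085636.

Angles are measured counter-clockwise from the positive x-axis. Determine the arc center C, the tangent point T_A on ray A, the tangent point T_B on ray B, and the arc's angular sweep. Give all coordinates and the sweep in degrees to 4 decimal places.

bisector direction at 307.3755° = (0.607035,-0.794675)
center distance |VC| = r/sin(θ/2) = 3.085636/sin(40.8548°) = 4.717062
C = V + |VC|·bis = (22.1490,-9.9182)
T_A = V + ((C−V)·d_A)·d_A = V + 3.5678·d_A = (19.0691,-9.7310)
T_B = V + ((C−V)·d_B)·d_B = V + 3.5678·d_B = (22.7784,-6.8975)
sweep = 180° − θ = 98.2905°

center=(22.1490,-9.9182) T_A=(19.0691,-9.7310) T_B=(22.7784,-6.8975) sweep=98.2905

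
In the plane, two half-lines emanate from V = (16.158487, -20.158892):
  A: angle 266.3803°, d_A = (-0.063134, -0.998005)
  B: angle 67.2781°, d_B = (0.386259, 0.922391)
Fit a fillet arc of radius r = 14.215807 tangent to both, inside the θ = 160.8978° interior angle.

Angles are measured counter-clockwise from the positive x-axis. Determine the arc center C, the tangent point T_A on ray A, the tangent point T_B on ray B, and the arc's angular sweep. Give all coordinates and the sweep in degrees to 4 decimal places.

bisector direction at 346.8292° = (0.973695,-0.227855)
center distance |VC| = r/sin(θ/2) = 14.215807/sin(80.4489°) = 14.415636
C = V + |VC|·bis = (30.1949,-23.4436)
T_A = V + ((C−V)·d_A)·d_A = V + 2.3919·d_A = (16.0075,-22.5461)
T_B = V + ((C−V)·d_B)·d_B = V + 2.3919·d_B = (17.0824,-17.9526)
sweep = 180° − θ = 19.1022°

center=(30.1949,-23.4436) T_A=(16.0075,-22.5461) T_B=(17.0824,-17.9526) sweep=19.1022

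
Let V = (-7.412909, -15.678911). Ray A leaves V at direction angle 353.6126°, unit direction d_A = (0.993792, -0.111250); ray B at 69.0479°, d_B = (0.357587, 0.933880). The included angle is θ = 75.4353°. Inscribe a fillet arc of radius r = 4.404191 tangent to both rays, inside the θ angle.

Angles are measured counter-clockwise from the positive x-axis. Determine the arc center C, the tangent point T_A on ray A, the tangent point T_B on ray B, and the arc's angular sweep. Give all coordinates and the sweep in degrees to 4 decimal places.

bisector direction at 31.3302° = (0.854184,0.519970)
center distance |VC| = r/sin(θ/2) = 4.404191/sin(37.7176°) = 7.199087
C = V + |VC|·bis = (-1.2636,-11.9356)
T_A = V + ((C−V)·d_A)·d_A = V + 5.6947·d_A = (-1.7535,-16.3125)
T_B = V + ((C−V)·d_B)·d_B = V + 5.6947·d_B = (-5.3765,-10.3607)
sweep = 180° − θ = 104.5647°

center=(-1.2636,-11.9356) T_A=(-1.7535,-16.3125) T_B=(-5.3765,-10.3607) sweep=104.5647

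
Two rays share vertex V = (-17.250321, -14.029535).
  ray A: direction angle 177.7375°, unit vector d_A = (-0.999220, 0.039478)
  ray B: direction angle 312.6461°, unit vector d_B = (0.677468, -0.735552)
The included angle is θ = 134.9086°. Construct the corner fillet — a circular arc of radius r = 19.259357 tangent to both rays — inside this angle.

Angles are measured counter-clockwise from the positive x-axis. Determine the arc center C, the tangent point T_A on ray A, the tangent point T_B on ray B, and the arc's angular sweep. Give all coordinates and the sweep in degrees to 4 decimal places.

center=(-25.9999,-32.9582) T_A=(-25.2396,-13.7139) T_B=(-11.8336,-19.9106) sweep=45.0914

bisector direction at 245.1918° = (-0.419582,-0.907717)
center distance |VC| = r/sin(θ/2) = 19.259357/sin(67.4543°) = 20.853074
C = V + |VC|·bis = (-25.9999,-32.9582)
T_A = V + ((C−V)·d_A)·d_A = V + 7.9955·d_A = (-25.2396,-13.7139)
T_B = V + ((C−V)·d_B)·d_B = V + 7.9955·d_B = (-11.8336,-19.9106)
sweep = 180° − θ = 45.0914°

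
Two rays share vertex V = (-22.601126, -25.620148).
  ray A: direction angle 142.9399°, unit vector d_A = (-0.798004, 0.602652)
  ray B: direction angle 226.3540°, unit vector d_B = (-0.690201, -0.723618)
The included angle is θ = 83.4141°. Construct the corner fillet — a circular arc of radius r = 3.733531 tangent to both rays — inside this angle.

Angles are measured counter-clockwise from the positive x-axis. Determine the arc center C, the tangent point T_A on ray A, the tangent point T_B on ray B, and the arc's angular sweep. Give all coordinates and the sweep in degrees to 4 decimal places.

bisector direction at 184.6470° = (-0.996713,-0.081016)
center distance |VC| = r/sin(θ/2) = 3.733531/sin(41.7071°) = 5.611613
C = V + |VC|·bis = (-28.1943,-26.0748)
T_A = V + ((C−V)·d_A)·d_A = V + 4.1894·d_A = (-25.9443,-23.0954)
T_B = V + ((C−V)·d_B)·d_B = V + 4.1894·d_B = (-25.4926,-28.6517)
sweep = 180° − θ = 96.5859°

center=(-28.1943,-26.0748) T_A=(-25.9443,-23.0954) T_B=(-25.4926,-28.6517) sweep=96.5859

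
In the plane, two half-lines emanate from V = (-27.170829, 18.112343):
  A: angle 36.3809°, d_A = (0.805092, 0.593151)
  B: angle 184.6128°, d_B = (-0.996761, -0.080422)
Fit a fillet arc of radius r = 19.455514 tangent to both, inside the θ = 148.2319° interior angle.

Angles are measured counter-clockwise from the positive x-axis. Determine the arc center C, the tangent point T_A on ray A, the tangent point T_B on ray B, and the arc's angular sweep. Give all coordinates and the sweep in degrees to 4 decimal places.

bisector direction at 110.4968° = (-0.350156,0.936691)
center distance |VC| = r/sin(θ/2) = 19.455514/sin(74.1159°) = 20.227864
C = V + |VC|·bis = (-34.2537,37.0596)
T_A = V + ((C−V)·d_A)·d_A = V + 5.5362·d_A = (-22.7137,21.3961)
T_B = V + ((C−V)·d_B)·d_B = V + 5.5362·d_B = (-32.6891,17.6671)
sweep = 180° − θ = 31.7681°

center=(-34.2537,37.0596) T_A=(-22.7137,21.3961) T_B=(-32.6891,17.6671) sweep=31.7681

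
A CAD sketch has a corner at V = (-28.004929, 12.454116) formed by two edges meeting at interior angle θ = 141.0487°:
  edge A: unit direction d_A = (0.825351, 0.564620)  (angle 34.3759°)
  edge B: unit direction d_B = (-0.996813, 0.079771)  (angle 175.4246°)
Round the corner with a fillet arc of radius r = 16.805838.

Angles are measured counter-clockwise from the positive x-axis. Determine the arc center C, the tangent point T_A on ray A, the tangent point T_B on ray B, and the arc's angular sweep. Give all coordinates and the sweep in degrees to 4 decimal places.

center=(-32.5886,29.6805) T_A=(-23.0997,15.8098) T_B=(-33.9292,12.9282) sweep=38.9513

bisector direction at 104.9003° = (-0.257137,0.966375)
center distance |VC| = r/sin(θ/2) = 16.805838/sin(70.5243°) = 17.825770
C = V + |VC|·bis = (-32.5886,29.6805)
T_A = V + ((C−V)·d_A)·d_A = V + 5.9432·d_A = (-23.0997,15.8098)
T_B = V + ((C−V)·d_B)·d_B = V + 5.9432·d_B = (-33.9292,12.9282)
sweep = 180° − θ = 38.9513°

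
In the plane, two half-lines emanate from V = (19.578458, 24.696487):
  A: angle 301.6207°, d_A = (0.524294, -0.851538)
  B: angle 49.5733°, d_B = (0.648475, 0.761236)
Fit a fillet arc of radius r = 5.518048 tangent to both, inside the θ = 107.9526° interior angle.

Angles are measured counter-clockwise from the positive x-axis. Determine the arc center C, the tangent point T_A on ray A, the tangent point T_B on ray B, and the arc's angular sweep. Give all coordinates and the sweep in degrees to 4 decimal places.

center=(26.3811,24.1727) T_A=(21.6822,21.2796) T_B=(22.1805,27.7510) sweep=72.0474

bisector direction at 355.5970° = (0.997049,-0.076771)
center distance |VC| = r/sin(θ/2) = 5.518048/sin(53.9763°) = 6.822733
C = V + |VC|·bis = (26.3811,24.1727)
T_A = V + ((C−V)·d_A)·d_A = V + 4.0126·d_A = (21.6822,21.2796)
T_B = V + ((C−V)·d_B)·d_B = V + 4.0126·d_B = (22.1805,27.7510)
sweep = 180° − θ = 72.0474°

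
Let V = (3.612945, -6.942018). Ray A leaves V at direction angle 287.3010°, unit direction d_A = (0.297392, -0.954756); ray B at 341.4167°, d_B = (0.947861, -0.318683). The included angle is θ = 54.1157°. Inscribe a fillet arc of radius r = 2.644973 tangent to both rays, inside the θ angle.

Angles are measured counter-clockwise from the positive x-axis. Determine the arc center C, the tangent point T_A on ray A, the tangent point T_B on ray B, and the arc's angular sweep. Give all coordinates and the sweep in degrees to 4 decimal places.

bisector direction at 314.3588° = (0.699150,-0.714975)
center distance |VC| = r/sin(θ/2) = 2.644973/sin(27.0578°) = 5.814535
C = V + |VC|·bis = (7.6782,-11.0993)
T_A = V + ((C−V)·d_A)·d_A = V + 5.1781·d_A = (5.1529,-11.8859)
T_B = V + ((C−V)·d_B)·d_B = V + 5.1781·d_B = (8.5211,-8.5922)
sweep = 180° − θ = 125.8843°

center=(7.6782,-11.0993) T_A=(5.1529,-11.8859) T_B=(8.5211,-8.5922) sweep=125.8843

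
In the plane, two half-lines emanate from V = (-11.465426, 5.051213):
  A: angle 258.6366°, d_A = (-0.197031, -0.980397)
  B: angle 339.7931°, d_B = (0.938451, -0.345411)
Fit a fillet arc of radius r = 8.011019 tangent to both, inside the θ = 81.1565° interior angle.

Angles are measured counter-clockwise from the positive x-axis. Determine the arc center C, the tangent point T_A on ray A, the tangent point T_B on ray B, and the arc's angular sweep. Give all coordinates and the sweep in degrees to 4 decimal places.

center=(-5.4544,-5.6976) T_A=(-13.3084,-4.1192) T_B=(-2.6873,1.8203) sweep=98.8435

bisector direction at 299.2148° = (0.488086,-0.872796)
center distance |VC| = r/sin(θ/2) = 8.011019/sin(40.5782°) = 12.315438
C = V + |VC|·bis = (-5.4544,-5.6976)
T_A = V + ((C−V)·d_A)·d_A = V + 9.3538·d_A = (-13.3084,-4.1192)
T_B = V + ((C−V)·d_B)·d_B = V + 9.3538·d_B = (-2.6873,1.8203)
sweep = 180° − θ = 98.8435°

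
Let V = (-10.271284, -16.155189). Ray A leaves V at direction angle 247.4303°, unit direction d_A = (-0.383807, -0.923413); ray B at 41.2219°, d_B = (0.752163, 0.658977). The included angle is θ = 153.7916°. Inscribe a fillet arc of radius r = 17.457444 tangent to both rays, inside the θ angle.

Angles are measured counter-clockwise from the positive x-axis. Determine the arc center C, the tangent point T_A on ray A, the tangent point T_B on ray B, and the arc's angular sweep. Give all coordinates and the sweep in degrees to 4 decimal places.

bisector direction at 324.3261° = (0.812349,-0.583171)
center distance |VC| = r/sin(θ/2) = 17.457444/sin(76.8958°) = 17.924202
C = V + |VC|·bis = (4.2894,-26.6081)
T_A = V + ((C−V)·d_A)·d_A = V + 4.0638·d_A = (-11.8310,-19.9078)
T_B = V + ((C−V)·d_B)·d_B = V + 4.0638·d_B = (-7.2146,-13.4772)
sweep = 180° − θ = 26.2084°

center=(4.2894,-26.6081) T_A=(-11.8310,-19.9078) T_B=(-7.2146,-13.4772) sweep=26.2084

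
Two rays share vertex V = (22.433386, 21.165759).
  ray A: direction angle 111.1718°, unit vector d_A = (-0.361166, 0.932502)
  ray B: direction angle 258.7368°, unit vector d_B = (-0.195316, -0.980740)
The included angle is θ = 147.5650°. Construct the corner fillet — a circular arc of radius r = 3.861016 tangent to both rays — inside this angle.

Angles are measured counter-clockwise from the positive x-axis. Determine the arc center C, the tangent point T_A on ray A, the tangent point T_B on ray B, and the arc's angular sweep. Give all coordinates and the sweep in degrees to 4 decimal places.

center=(18.4274,20.8185) T_A=(22.0278,22.2130) T_B=(22.2140,20.0644) sweep=32.4350

bisector direction at 184.9543° = (-0.996264,-0.086361)
center distance |VC| = r/sin(θ/2) = 3.861016/sin(73.7825°) = 4.021019
C = V + |VC|·bis = (18.4274,20.8185)
T_A = V + ((C−V)·d_A)·d_A = V + 1.1230·d_A = (22.0278,22.2130)
T_B = V + ((C−V)·d_B)·d_B = V + 1.1230·d_B = (22.2140,20.0644)
sweep = 180° − θ = 32.4350°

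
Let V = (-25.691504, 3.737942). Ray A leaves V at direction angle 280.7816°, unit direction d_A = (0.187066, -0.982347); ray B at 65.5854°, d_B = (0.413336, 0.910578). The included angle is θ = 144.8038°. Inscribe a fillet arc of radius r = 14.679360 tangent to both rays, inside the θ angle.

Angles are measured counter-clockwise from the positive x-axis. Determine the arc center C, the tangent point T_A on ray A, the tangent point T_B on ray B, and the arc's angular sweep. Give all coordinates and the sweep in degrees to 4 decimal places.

bisector direction at 353.1835° = (0.992931,-0.118690)
center distance |VC| = r/sin(θ/2) = 14.679360/sin(72.4019°) = 15.400073
C = V + |VC|·bis = (-10.4003,1.9101)
T_A = V + ((C−V)·d_A)·d_A = V + 4.6560·d_A = (-24.8205,-0.8359)
T_B = V + ((C−V)·d_B)·d_B = V + 4.6560·d_B = (-23.7670,7.9776)
sweep = 180° − θ = 35.1962°

center=(-10.4003,1.9101) T_A=(-24.8205,-0.8359) T_B=(-23.7670,7.9776) sweep=35.1962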